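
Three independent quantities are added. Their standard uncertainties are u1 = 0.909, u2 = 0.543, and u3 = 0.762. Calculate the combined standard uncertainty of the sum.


For a sum of independent quantities, uc = sqrt(u1^2 + u2^2 + u3^2).
uc = sqrt(0.909^2 + 0.543^2 + 0.762^2)
uc = sqrt(0.826281 + 0.294849 + 0.580644)
uc = 1.3045

1.3045


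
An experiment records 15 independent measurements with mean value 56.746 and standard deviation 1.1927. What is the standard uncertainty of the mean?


The standard uncertainty for Type A evaluation is u = s / sqrt(n).
u = 1.1927 / sqrt(15)
u = 1.1927 / 3.873
u = 0.308

0.308


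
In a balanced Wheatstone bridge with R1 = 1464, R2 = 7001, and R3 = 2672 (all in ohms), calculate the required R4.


At balance: R1*R4 = R2*R3, so R4 = R2*R3/R1.
R4 = 7001 * 2672 / 1464
R4 = 18706672 / 1464
R4 = 12777.78 ohm

12777.78 ohm


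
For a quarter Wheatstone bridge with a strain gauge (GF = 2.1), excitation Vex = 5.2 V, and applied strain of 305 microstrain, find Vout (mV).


Quarter bridge output: Vout = (GF * epsilon * Vex) / 4.
Vout = (2.1 * 305e-6 * 5.2) / 4
Vout = 0.0033306 / 4 V
Vout = 0.00083265 V = 0.8327 mV

0.8327 mV


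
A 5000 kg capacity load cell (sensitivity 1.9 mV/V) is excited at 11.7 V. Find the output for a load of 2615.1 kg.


Vout = rated_output * Vex * (load / capacity).
Vout = 1.9 * 11.7 * (2615.1 / 5000)
Vout = 1.9 * 11.7 * 0.52302
Vout = 11.627 mV

11.627 mV


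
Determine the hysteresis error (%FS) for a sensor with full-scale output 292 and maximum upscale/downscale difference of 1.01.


Hysteresis = (max difference / full scale) * 100%.
H = (1.01 / 292) * 100
H = 0.346 %FS

0.346 %FS


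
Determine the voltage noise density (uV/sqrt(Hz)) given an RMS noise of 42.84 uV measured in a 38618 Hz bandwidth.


Noise spectral density = Vrms / sqrt(BW).
NSD = 42.84 / sqrt(38618)
NSD = 42.84 / 196.5146
NSD = 0.218 uV/sqrt(Hz)

0.218 uV/sqrt(Hz)


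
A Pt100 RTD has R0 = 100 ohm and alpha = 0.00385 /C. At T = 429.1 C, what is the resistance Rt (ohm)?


The RTD equation: Rt = R0 * (1 + alpha * T).
Rt = 100 * (1 + 0.00385 * 429.1)
Rt = 100 * (1 + 1.652035)
Rt = 100 * 2.652035
Rt = 265.204 ohm

265.204 ohm


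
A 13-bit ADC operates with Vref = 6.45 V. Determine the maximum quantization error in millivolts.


The maximum quantization error is +/- LSB/2.
LSB = Vref / 2^n = 6.45 / 8192 = 0.00078735 V
Max error = LSB / 2 = 0.00078735 / 2 = 0.00039368 V
Max error = 0.3937 mV

0.3937 mV


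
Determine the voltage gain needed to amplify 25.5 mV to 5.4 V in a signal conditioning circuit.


Gain = Vout / Vin (converting to same units).
G = 5.4 V / 25.5 mV
G = 5400.0 mV / 25.5 mV
G = 211.76

211.76


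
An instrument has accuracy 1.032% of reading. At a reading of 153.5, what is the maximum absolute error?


Absolute error = (accuracy% / 100) * reading.
Error = (1.032 / 100) * 153.5
Error = 0.01032 * 153.5
Error = 1.5841

1.5841


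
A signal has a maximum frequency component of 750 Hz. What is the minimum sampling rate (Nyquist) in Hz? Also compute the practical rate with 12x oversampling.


By Nyquist theorem, fs_min = 2 * fmax.
fs_min = 2 * 750 = 1500 Hz
Practical rate = 12 * fs_min = 12 * 1500 = 18000 Hz

fs_min = 1500 Hz, fs_practical = 18000 Hz


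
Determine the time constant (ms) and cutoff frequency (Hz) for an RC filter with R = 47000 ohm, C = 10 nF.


Time constant: tau = R * C.
tau = 47000 * 1.00e-08 = 0.00047 s
tau = 0.47 ms
Cutoff frequency: fc = 1 / (2*pi*R*C).
fc = 1 / (2*pi*0.00047) = 338.63 Hz

tau = 0.47 ms, fc = 338.63 Hz


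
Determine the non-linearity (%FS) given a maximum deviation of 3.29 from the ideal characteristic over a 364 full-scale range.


Linearity error = (max deviation / full scale) * 100%.
Linearity = (3.29 / 364) * 100
Linearity = 0.904 %FS

0.904 %FS


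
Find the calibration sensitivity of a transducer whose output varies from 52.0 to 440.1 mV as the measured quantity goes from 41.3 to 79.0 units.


Sensitivity = (y2 - y1) / (x2 - x1).
S = (440.1 - 52.0) / (79.0 - 41.3)
S = 388.1 / 37.7
S = 10.2944 mV/unit

10.2944 mV/unit


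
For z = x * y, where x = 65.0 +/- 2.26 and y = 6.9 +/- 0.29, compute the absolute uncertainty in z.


For a product z = x*y, the relative uncertainty is:
uz/z = sqrt((ux/x)^2 + (uy/y)^2)
Relative uncertainties: ux/x = 2.26/65.0 = 0.034769
uy/y = 0.29/6.9 = 0.042029
z = 65.0 * 6.9 = 448.5
uz = 448.5 * sqrt(0.034769^2 + 0.042029^2) = 24.464

24.464


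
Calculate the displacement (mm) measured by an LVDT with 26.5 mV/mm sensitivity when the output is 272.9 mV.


Displacement = Vout / sensitivity.
d = 272.9 / 26.5
d = 10.298 mm

10.298 mm


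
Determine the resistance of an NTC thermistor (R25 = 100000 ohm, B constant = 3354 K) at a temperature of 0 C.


NTC thermistor equation: Rt = R25 * exp(B * (1/T - 1/T25)).
T in Kelvin: 273.15 K, T25 = 298.15 K
1/T - 1/T25 = 1/273.15 - 1/298.15 = 0.00030698
B * (1/T - 1/T25) = 3354 * 0.00030698 = 1.0296
Rt = 100000 * exp(1.0296) = 279993.6 ohm

279993.6 ohm


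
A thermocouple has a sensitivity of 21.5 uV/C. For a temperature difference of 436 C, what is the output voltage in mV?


The thermocouple output V = sensitivity * dT.
V = 21.5 uV/C * 436 C
V = 9374.0 uV
V = 9.374 mV

9.374 mV


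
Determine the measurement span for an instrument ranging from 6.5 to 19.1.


Span = upper range - lower range.
Span = 19.1 - (6.5)
Span = 12.6

12.6


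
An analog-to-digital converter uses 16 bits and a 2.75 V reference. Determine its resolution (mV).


The resolution (LSB) of an ADC is Vref / 2^n.
LSB = 2.75 / 2^16
LSB = 2.75 / 65536
LSB = 4.196e-05 V = 0.04196167 mV

0.04196167 mV


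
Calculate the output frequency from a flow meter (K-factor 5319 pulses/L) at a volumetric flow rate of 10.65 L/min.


Frequency = K * Q / 60 (converting L/min to L/s).
f = 5319 * 10.65 / 60
f = 56647.35 / 60
f = 944.12 Hz

944.12 Hz


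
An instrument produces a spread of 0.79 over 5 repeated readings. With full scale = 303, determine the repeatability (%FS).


Repeatability = (spread / full scale) * 100%.
R = (0.79 / 303) * 100
R = 0.261 %FS

0.261 %FS


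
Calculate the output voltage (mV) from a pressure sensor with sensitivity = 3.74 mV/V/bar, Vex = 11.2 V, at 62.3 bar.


Output = sensitivity * Vex * P.
Vout = 3.74 * 11.2 * 62.3
Vout = 41.888 * 62.3
Vout = 2609.62 mV

2609.62 mV


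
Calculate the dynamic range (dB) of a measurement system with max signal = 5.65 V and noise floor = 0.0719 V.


Dynamic range = 20 * log10(Vmax / Vnoise).
DR = 20 * log10(5.65 / 0.0719)
DR = 20 * log10(78.58)
DR = 37.91 dB

37.91 dB


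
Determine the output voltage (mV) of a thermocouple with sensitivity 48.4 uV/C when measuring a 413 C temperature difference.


The thermocouple output V = sensitivity * dT.
V = 48.4 uV/C * 413 C
V = 19989.2 uV
V = 19.989 mV

19.989 mV


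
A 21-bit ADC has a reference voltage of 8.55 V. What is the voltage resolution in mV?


The resolution (LSB) of an ADC is Vref / 2^n.
LSB = 8.55 / 2^21
LSB = 8.55 / 2097152
LSB = 4.08e-06 V = 0.00407696 mV

0.00407696 mV


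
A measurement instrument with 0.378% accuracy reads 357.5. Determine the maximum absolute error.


Absolute error = (accuracy% / 100) * reading.
Error = (0.378 / 100) * 357.5
Error = 0.00378 * 357.5
Error = 1.3514

1.3514


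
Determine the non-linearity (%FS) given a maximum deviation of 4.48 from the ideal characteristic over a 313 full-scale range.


Linearity error = (max deviation / full scale) * 100%.
Linearity = (4.48 / 313) * 100
Linearity = 1.431 %FS

1.431 %FS


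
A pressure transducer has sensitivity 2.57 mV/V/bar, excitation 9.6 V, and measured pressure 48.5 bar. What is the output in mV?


Output = sensitivity * Vex * P.
Vout = 2.57 * 9.6 * 48.5
Vout = 24.672 * 48.5
Vout = 1196.59 mV

1196.59 mV


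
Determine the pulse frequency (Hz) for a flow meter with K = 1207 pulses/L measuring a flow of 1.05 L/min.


Frequency = K * Q / 60 (converting L/min to L/s).
f = 1207 * 1.05 / 60
f = 1267.35 / 60
f = 21.12 Hz

21.12 Hz


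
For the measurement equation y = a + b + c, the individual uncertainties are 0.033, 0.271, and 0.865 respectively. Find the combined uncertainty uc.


For a sum of independent quantities, uc = sqrt(u1^2 + u2^2 + u3^2).
uc = sqrt(0.033^2 + 0.271^2 + 0.865^2)
uc = sqrt(0.001089 + 0.073441 + 0.748225)
uc = 0.9071

0.9071


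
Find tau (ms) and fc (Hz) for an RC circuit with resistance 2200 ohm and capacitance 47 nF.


Time constant: tau = R * C.
tau = 2200 * 4.70e-08 = 0.0001034 s
tau = 0.1034 ms
Cutoff frequency: fc = 1 / (2*pi*R*C).
fc = 1 / (2*pi*0.0001034) = 1539.22 Hz

tau = 0.1034 ms, fc = 1539.22 Hz


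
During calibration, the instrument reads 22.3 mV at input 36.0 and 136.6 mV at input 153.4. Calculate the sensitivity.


Sensitivity = (y2 - y1) / (x2 - x1).
S = (136.6 - 22.3) / (153.4 - 36.0)
S = 114.3 / 117.4
S = 0.9736 mV/unit

0.9736 mV/unit


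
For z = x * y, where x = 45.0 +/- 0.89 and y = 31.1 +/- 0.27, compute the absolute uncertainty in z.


For a product z = x*y, the relative uncertainty is:
uz/z = sqrt((ux/x)^2 + (uy/y)^2)
Relative uncertainties: ux/x = 0.89/45.0 = 0.019778
uy/y = 0.27/31.1 = 0.008682
z = 45.0 * 31.1 = 1399.5
uz = 1399.5 * sqrt(0.019778^2 + 0.008682^2) = 30.228

30.228


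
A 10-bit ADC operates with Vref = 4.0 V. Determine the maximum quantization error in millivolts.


The maximum quantization error is +/- LSB/2.
LSB = Vref / 2^n = 4.0 / 1024 = 0.00390625 V
Max error = LSB / 2 = 0.00390625 / 2 = 0.00195312 V
Max error = 1.9531 mV

1.9531 mV


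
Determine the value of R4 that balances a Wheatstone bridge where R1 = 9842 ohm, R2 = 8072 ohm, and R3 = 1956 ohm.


At balance: R1*R4 = R2*R3, so R4 = R2*R3/R1.
R4 = 8072 * 1956 / 9842
R4 = 15788832 / 9842
R4 = 1604.23 ohm

1604.23 ohm


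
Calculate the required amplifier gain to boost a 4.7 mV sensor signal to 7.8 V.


Gain = Vout / Vin (converting to same units).
G = 7.8 V / 4.7 mV
G = 7800.0 mV / 4.7 mV
G = 1659.57

1659.57


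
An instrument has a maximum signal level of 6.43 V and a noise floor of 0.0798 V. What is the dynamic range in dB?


Dynamic range = 20 * log10(Vmax / Vnoise).
DR = 20 * log10(6.43 / 0.0798)
DR = 20 * log10(80.58)
DR = 38.12 dB

38.12 dB


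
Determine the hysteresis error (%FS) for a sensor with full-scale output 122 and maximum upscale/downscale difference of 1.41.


Hysteresis = (max difference / full scale) * 100%.
H = (1.41 / 122) * 100
H = 1.156 %FS

1.156 %FS


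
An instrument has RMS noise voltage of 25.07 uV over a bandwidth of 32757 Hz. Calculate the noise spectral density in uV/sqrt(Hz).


Noise spectral density = Vrms / sqrt(BW).
NSD = 25.07 / sqrt(32757)
NSD = 25.07 / 180.9889
NSD = 0.1385 uV/sqrt(Hz)

0.1385 uV/sqrt(Hz)


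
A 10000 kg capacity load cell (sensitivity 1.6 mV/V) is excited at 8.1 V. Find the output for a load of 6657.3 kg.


Vout = rated_output * Vex * (load / capacity).
Vout = 1.6 * 8.1 * (6657.3 / 10000)
Vout = 1.6 * 8.1 * 0.66573
Vout = 8.628 mV

8.628 mV


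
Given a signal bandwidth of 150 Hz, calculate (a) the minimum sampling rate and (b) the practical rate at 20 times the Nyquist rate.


By Nyquist theorem, fs_min = 2 * fmax.
fs_min = 2 * 150 = 300 Hz
Practical rate = 20 * fs_min = 20 * 300 = 6000 Hz

fs_min = 300 Hz, fs_practical = 6000 Hz


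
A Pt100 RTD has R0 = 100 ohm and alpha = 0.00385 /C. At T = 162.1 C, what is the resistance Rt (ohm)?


The RTD equation: Rt = R0 * (1 + alpha * T).
Rt = 100 * (1 + 0.00385 * 162.1)
Rt = 100 * (1 + 0.624085)
Rt = 100 * 1.624085
Rt = 162.409 ohm

162.409 ohm


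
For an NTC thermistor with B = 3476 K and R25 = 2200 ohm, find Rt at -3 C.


NTC thermistor equation: Rt = R25 * exp(B * (1/T - 1/T25)).
T in Kelvin: 270.15 K, T25 = 298.15 K
1/T - 1/T25 = 1/270.15 - 1/298.15 = 0.00034763
B * (1/T - 1/T25) = 3476 * 0.00034763 = 1.2084
Rt = 2200 * exp(1.2084) = 7365.6 ohm

7365.6 ohm


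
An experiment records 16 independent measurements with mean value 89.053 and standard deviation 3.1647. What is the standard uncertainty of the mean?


The standard uncertainty for Type A evaluation is u = s / sqrt(n).
u = 3.1647 / sqrt(16)
u = 3.1647 / 4.0
u = 0.7912

0.7912


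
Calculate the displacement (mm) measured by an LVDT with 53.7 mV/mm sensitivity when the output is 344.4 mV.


Displacement = Vout / sensitivity.
d = 344.4 / 53.7
d = 6.413 mm

6.413 mm


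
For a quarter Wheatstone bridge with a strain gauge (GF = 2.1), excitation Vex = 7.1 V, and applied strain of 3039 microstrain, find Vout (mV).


Quarter bridge output: Vout = (GF * epsilon * Vex) / 4.
Vout = (2.1 * 3039e-6 * 7.1) / 4
Vout = 0.04531149 / 4 V
Vout = 0.01132787 V = 11.3279 mV

11.3279 mV


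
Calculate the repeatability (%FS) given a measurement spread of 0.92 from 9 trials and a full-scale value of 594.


Repeatability = (spread / full scale) * 100%.
R = (0.92 / 594) * 100
R = 0.155 %FS

0.155 %FS


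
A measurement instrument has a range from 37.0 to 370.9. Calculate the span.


Span = upper range - lower range.
Span = 370.9 - (37.0)
Span = 333.9

333.9


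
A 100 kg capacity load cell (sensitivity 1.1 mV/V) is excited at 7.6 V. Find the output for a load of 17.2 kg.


Vout = rated_output * Vex * (load / capacity).
Vout = 1.1 * 7.6 * (17.2 / 100)
Vout = 1.1 * 7.6 * 0.172
Vout = 1.438 mV

1.438 mV


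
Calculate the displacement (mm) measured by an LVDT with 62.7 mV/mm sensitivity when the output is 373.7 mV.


Displacement = Vout / sensitivity.
d = 373.7 / 62.7
d = 5.96 mm

5.96 mm


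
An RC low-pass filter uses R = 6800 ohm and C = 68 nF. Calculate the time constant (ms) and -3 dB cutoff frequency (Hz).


Time constant: tau = R * C.
tau = 6800 * 6.80e-08 = 0.0004624 s
tau = 0.4624 ms
Cutoff frequency: fc = 1 / (2*pi*R*C).
fc = 1 / (2*pi*0.0004624) = 344.19 Hz

tau = 0.4624 ms, fc = 344.19 Hz


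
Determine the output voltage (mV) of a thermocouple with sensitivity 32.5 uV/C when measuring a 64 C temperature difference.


The thermocouple output V = sensitivity * dT.
V = 32.5 uV/C * 64 C
V = 2080.0 uV
V = 2.08 mV

2.08 mV


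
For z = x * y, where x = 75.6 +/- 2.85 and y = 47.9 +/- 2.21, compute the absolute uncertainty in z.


For a product z = x*y, the relative uncertainty is:
uz/z = sqrt((ux/x)^2 + (uy/y)^2)
Relative uncertainties: ux/x = 2.85/75.6 = 0.037698
uy/y = 2.21/47.9 = 0.046138
z = 75.6 * 47.9 = 3621.2
uz = 3621.2 * sqrt(0.037698^2 + 0.046138^2) = 215.756

215.756


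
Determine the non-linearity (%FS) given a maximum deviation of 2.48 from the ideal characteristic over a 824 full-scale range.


Linearity error = (max deviation / full scale) * 100%.
Linearity = (2.48 / 824) * 100
Linearity = 0.301 %FS

0.301 %FS


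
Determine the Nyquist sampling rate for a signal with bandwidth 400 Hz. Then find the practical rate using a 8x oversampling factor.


By Nyquist theorem, fs_min = 2 * fmax.
fs_min = 2 * 400 = 800 Hz
Practical rate = 8 * fs_min = 8 * 800 = 6400 Hz

fs_min = 800 Hz, fs_practical = 6400 Hz


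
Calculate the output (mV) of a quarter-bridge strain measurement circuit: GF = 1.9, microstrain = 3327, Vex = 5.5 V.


Quarter bridge output: Vout = (GF * epsilon * Vex) / 4.
Vout = (1.9 * 3327e-6 * 5.5) / 4
Vout = 0.03476715 / 4 V
Vout = 0.00869179 V = 8.6918 mV

8.6918 mV


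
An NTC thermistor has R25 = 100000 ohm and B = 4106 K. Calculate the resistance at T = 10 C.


NTC thermistor equation: Rt = R25 * exp(B * (1/T - 1/T25)).
T in Kelvin: 283.15 K, T25 = 298.15 K
1/T - 1/T25 = 1/283.15 - 1/298.15 = 0.00017768
B * (1/T - 1/T25) = 4106 * 0.00017768 = 0.7296
Rt = 100000 * exp(0.7296) = 207416.0 ohm

207416.0 ohm


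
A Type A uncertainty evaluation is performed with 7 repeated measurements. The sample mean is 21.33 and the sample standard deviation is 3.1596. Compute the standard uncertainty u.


The standard uncertainty for Type A evaluation is u = s / sqrt(n).
u = 3.1596 / sqrt(7)
u = 3.1596 / 2.6458
u = 1.1942

1.1942


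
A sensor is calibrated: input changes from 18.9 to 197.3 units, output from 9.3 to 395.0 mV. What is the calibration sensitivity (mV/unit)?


Sensitivity = (y2 - y1) / (x2 - x1).
S = (395.0 - 9.3) / (197.3 - 18.9)
S = 385.7 / 178.4
S = 2.162 mV/unit

2.162 mV/unit


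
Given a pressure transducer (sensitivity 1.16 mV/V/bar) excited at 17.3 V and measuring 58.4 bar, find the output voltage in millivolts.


Output = sensitivity * Vex * P.
Vout = 1.16 * 17.3 * 58.4
Vout = 20.068 * 58.4
Vout = 1171.97 mV

1171.97 mV


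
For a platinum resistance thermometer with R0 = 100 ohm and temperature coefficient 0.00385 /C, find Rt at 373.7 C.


The RTD equation: Rt = R0 * (1 + alpha * T).
Rt = 100 * (1 + 0.00385 * 373.7)
Rt = 100 * (1 + 1.438745)
Rt = 100 * 2.438745
Rt = 243.874 ohm

243.874 ohm


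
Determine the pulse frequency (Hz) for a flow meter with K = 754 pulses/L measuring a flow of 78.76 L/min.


Frequency = K * Q / 60 (converting L/min to L/s).
f = 754 * 78.76 / 60
f = 59385.04 / 60
f = 989.75 Hz

989.75 Hz


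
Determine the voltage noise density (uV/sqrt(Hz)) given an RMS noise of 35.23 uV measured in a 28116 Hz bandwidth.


Noise spectral density = Vrms / sqrt(BW).
NSD = 35.23 / sqrt(28116)
NSD = 35.23 / 167.6783
NSD = 0.2101 uV/sqrt(Hz)

0.2101 uV/sqrt(Hz)


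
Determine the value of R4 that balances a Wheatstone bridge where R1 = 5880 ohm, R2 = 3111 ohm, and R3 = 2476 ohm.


At balance: R1*R4 = R2*R3, so R4 = R2*R3/R1.
R4 = 3111 * 2476 / 5880
R4 = 7702836 / 5880
R4 = 1310.01 ohm

1310.01 ohm


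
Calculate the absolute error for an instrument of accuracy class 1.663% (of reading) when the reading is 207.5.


Absolute error = (accuracy% / 100) * reading.
Error = (1.663 / 100) * 207.5
Error = 0.01663 * 207.5
Error = 3.4507

3.4507


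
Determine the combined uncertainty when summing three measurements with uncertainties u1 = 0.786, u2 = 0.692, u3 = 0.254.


For a sum of independent quantities, uc = sqrt(u1^2 + u2^2 + u3^2).
uc = sqrt(0.786^2 + 0.692^2 + 0.254^2)
uc = sqrt(0.617796 + 0.478864 + 0.064516)
uc = 1.0776

1.0776


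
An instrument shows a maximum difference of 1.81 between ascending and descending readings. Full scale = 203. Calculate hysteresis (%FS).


Hysteresis = (max difference / full scale) * 100%.
H = (1.81 / 203) * 100
H = 0.892 %FS

0.892 %FS


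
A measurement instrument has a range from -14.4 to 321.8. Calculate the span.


Span = upper range - lower range.
Span = 321.8 - (-14.4)
Span = 336.2

336.2


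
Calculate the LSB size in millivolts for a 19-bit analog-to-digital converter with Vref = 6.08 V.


The resolution (LSB) of an ADC is Vref / 2^n.
LSB = 6.08 / 2^19
LSB = 6.08 / 524288
LSB = 1.16e-05 V = 0.01159668 mV

0.01159668 mV


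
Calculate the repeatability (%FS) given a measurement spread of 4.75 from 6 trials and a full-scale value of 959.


Repeatability = (spread / full scale) * 100%.
R = (4.75 / 959) * 100
R = 0.495 %FS

0.495 %FS


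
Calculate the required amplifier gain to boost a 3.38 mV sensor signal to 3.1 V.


Gain = Vout / Vin (converting to same units).
G = 3.1 V / 3.38 mV
G = 3100.0 mV / 3.38 mV
G = 917.16

917.16


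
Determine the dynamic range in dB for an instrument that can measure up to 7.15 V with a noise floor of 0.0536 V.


Dynamic range = 20 * log10(Vmax / Vnoise).
DR = 20 * log10(7.15 / 0.0536)
DR = 20 * log10(133.4)
DR = 42.5 dB

42.5 dB


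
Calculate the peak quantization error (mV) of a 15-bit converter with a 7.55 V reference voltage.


The maximum quantization error is +/- LSB/2.
LSB = Vref / 2^n = 7.55 / 32768 = 0.00023041 V
Max error = LSB / 2 = 0.00023041 / 2 = 0.0001152 V
Max error = 0.1152 mV

0.1152 mV


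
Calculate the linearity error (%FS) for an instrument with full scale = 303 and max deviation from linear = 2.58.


Linearity error = (max deviation / full scale) * 100%.
Linearity = (2.58 / 303) * 100
Linearity = 0.851 %FS

0.851 %FS


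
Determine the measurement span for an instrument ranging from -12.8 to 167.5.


Span = upper range - lower range.
Span = 167.5 - (-12.8)
Span = 180.3

180.3


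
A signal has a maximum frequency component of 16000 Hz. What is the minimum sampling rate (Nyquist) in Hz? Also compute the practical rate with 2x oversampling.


By Nyquist theorem, fs_min = 2 * fmax.
fs_min = 2 * 16000 = 32000 Hz
Practical rate = 2 * fs_min = 2 * 32000 = 64000 Hz

fs_min = 32000 Hz, fs_practical = 64000 Hz


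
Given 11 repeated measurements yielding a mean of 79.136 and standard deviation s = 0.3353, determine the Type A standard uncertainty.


The standard uncertainty for Type A evaluation is u = s / sqrt(n).
u = 0.3353 / sqrt(11)
u = 0.3353 / 3.3166
u = 0.1011

0.1011


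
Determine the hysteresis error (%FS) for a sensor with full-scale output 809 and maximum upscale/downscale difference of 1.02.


Hysteresis = (max difference / full scale) * 100%.
H = (1.02 / 809) * 100
H = 0.126 %FS

0.126 %FS


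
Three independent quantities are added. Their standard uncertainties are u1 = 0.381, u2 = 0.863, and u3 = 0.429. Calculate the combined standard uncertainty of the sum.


For a sum of independent quantities, uc = sqrt(u1^2 + u2^2 + u3^2).
uc = sqrt(0.381^2 + 0.863^2 + 0.429^2)
uc = sqrt(0.145161 + 0.744769 + 0.184041)
uc = 1.0363

1.0363


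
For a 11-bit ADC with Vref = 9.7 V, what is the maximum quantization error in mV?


The maximum quantization error is +/- LSB/2.
LSB = Vref / 2^n = 9.7 / 2048 = 0.00473633 V
Max error = LSB / 2 = 0.00473633 / 2 = 0.00236816 V
Max error = 2.3682 mV

2.3682 mV


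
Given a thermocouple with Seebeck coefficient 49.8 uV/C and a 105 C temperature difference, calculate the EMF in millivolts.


The thermocouple output V = sensitivity * dT.
V = 49.8 uV/C * 105 C
V = 5229.0 uV
V = 5.229 mV

5.229 mV


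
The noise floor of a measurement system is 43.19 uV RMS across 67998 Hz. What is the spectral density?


Noise spectral density = Vrms / sqrt(BW).
NSD = 43.19 / sqrt(67998)
NSD = 43.19 / 260.7643
NSD = 0.1656 uV/sqrt(Hz)

0.1656 uV/sqrt(Hz)


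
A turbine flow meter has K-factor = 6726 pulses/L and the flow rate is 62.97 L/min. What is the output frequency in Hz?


Frequency = K * Q / 60 (converting L/min to L/s).
f = 6726 * 62.97 / 60
f = 423536.22 / 60
f = 7058.94 Hz

7058.94 Hz


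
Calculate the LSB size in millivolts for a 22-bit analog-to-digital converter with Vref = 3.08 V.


The resolution (LSB) of an ADC is Vref / 2^n.
LSB = 3.08 / 2^22
LSB = 3.08 / 4194304
LSB = 7.3e-07 V = 0.00073433 mV

0.00073433 mV


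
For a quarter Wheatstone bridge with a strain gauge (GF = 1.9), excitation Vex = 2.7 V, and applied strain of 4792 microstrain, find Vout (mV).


Quarter bridge output: Vout = (GF * epsilon * Vex) / 4.
Vout = (1.9 * 4792e-6 * 2.7) / 4
Vout = 0.02458296 / 4 V
Vout = 0.00614574 V = 6.1457 mV

6.1457 mV


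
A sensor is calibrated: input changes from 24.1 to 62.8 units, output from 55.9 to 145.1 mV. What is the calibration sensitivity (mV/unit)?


Sensitivity = (y2 - y1) / (x2 - x1).
S = (145.1 - 55.9) / (62.8 - 24.1)
S = 89.2 / 38.7
S = 2.3049 mV/unit

2.3049 mV/unit


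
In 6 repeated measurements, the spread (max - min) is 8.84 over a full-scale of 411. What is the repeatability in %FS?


Repeatability = (spread / full scale) * 100%.
R = (8.84 / 411) * 100
R = 2.151 %FS

2.151 %FS


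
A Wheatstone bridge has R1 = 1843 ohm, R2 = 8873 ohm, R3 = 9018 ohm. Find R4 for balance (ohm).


At balance: R1*R4 = R2*R3, so R4 = R2*R3/R1.
R4 = 8873 * 9018 / 1843
R4 = 80016714 / 1843
R4 = 43416.56 ohm

43416.56 ohm


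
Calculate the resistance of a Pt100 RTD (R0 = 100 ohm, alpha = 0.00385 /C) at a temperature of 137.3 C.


The RTD equation: Rt = R0 * (1 + alpha * T).
Rt = 100 * (1 + 0.00385 * 137.3)
Rt = 100 * (1 + 0.528605)
Rt = 100 * 1.528605
Rt = 152.861 ohm

152.861 ohm


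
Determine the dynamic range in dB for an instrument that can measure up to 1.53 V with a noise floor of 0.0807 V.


Dynamic range = 20 * log10(Vmax / Vnoise).
DR = 20 * log10(1.53 / 0.0807)
DR = 20 * log10(18.96)
DR = 25.56 dB

25.56 dB


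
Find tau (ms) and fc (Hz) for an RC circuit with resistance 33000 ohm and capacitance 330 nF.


Time constant: tau = R * C.
tau = 33000 * 3.30e-07 = 0.01089 s
tau = 10.89 ms
Cutoff frequency: fc = 1 / (2*pi*R*C).
fc = 1 / (2*pi*0.01089) = 14.61 Hz

tau = 10.89 ms, fc = 14.61 Hz


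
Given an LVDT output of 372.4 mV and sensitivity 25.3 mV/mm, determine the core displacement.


Displacement = Vout / sensitivity.
d = 372.4 / 25.3
d = 14.719 mm

14.719 mm


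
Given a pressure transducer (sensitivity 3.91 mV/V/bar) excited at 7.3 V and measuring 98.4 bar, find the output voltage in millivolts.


Output = sensitivity * Vex * P.
Vout = 3.91 * 7.3 * 98.4
Vout = 28.543 * 98.4
Vout = 2808.63 mV

2808.63 mV


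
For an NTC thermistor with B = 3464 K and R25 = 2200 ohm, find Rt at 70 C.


NTC thermistor equation: Rt = R25 * exp(B * (1/T - 1/T25)).
T in Kelvin: 343.15 K, T25 = 298.15 K
1/T - 1/T25 = 1/343.15 - 1/298.15 = -0.00043984
B * (1/T - 1/T25) = 3464 * -0.00043984 = -1.5236
Rt = 2200 * exp(-1.5236) = 479.4 ohm

479.4 ohm


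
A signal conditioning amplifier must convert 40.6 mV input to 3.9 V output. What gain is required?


Gain = Vout / Vin (converting to same units).
G = 3.9 V / 40.6 mV
G = 3900.0 mV / 40.6 mV
G = 96.06

96.06


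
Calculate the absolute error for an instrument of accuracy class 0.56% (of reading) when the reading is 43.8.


Absolute error = (accuracy% / 100) * reading.
Error = (0.56 / 100) * 43.8
Error = 0.0056 * 43.8
Error = 0.2453

0.2453


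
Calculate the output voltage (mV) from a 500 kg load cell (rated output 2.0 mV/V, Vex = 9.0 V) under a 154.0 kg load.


Vout = rated_output * Vex * (load / capacity).
Vout = 2.0 * 9.0 * (154.0 / 500)
Vout = 2.0 * 9.0 * 0.308
Vout = 5.544 mV

5.544 mV


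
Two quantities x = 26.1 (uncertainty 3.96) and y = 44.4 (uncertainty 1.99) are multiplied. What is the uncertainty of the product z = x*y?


For a product z = x*y, the relative uncertainty is:
uz/z = sqrt((ux/x)^2 + (uy/y)^2)
Relative uncertainties: ux/x = 3.96/26.1 = 0.151724
uy/y = 1.99/44.4 = 0.04482
z = 26.1 * 44.4 = 1158.8
uz = 1158.8 * sqrt(0.151724^2 + 0.04482^2) = 183.335

183.335


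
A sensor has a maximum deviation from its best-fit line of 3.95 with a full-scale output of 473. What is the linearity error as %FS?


Linearity error = (max deviation / full scale) * 100%.
Linearity = (3.95 / 473) * 100
Linearity = 0.835 %FS

0.835 %FS


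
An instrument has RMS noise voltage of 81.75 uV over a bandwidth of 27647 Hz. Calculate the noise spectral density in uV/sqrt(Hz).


Noise spectral density = Vrms / sqrt(BW).
NSD = 81.75 / sqrt(27647)
NSD = 81.75 / 166.2739
NSD = 0.4917 uV/sqrt(Hz)

0.4917 uV/sqrt(Hz)


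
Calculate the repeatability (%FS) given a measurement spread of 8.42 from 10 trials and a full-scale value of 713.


Repeatability = (spread / full scale) * 100%.
R = (8.42 / 713) * 100
R = 1.181 %FS

1.181 %FS


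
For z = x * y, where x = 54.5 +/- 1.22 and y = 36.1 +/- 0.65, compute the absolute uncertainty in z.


For a product z = x*y, the relative uncertainty is:
uz/z = sqrt((ux/x)^2 + (uy/y)^2)
Relative uncertainties: ux/x = 1.22/54.5 = 0.022385
uy/y = 0.65/36.1 = 0.018006
z = 54.5 * 36.1 = 1967.5
uz = 1967.5 * sqrt(0.022385^2 + 0.018006^2) = 56.521

56.521


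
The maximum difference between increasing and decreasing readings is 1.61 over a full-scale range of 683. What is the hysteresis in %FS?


Hysteresis = (max difference / full scale) * 100%.
H = (1.61 / 683) * 100
H = 0.236 %FS

0.236 %FS


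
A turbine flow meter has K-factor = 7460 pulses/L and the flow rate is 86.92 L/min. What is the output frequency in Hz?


Frequency = K * Q / 60 (converting L/min to L/s).
f = 7460 * 86.92 / 60
f = 648423.2 / 60
f = 10807.05 Hz

10807.05 Hz


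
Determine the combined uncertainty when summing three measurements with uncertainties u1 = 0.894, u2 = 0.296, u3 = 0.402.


For a sum of independent quantities, uc = sqrt(u1^2 + u2^2 + u3^2).
uc = sqrt(0.894^2 + 0.296^2 + 0.402^2)
uc = sqrt(0.799236 + 0.087616 + 0.161604)
uc = 1.0239

1.0239


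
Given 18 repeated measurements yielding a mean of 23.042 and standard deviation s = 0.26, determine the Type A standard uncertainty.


The standard uncertainty for Type A evaluation is u = s / sqrt(n).
u = 0.26 / sqrt(18)
u = 0.26 / 4.2426
u = 0.0613

0.0613


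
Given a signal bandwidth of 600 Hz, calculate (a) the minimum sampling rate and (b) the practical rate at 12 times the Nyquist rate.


By Nyquist theorem, fs_min = 2 * fmax.
fs_min = 2 * 600 = 1200 Hz
Practical rate = 12 * fs_min = 12 * 1200 = 14400 Hz

fs_min = 1200 Hz, fs_practical = 14400 Hz


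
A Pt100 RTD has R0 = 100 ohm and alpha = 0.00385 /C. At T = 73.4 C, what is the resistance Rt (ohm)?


The RTD equation: Rt = R0 * (1 + alpha * T).
Rt = 100 * (1 + 0.00385 * 73.4)
Rt = 100 * (1 + 0.28259)
Rt = 100 * 1.28259
Rt = 128.259 ohm

128.259 ohm


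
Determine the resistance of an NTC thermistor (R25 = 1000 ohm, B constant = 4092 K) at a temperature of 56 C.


NTC thermistor equation: Rt = R25 * exp(B * (1/T - 1/T25)).
T in Kelvin: 329.15 K, T25 = 298.15 K
1/T - 1/T25 = 1/329.15 - 1/298.15 = -0.00031589
B * (1/T - 1/T25) = 4092 * -0.00031589 = -1.2926
Rt = 1000 * exp(-1.2926) = 274.6 ohm

274.6 ohm


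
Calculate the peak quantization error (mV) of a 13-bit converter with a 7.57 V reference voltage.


The maximum quantization error is +/- LSB/2.
LSB = Vref / 2^n = 7.57 / 8192 = 0.00092407 V
Max error = LSB / 2 = 0.00092407 / 2 = 0.00046204 V
Max error = 0.462 mV

0.462 mV


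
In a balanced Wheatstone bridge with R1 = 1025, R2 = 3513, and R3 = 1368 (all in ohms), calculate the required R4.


At balance: R1*R4 = R2*R3, so R4 = R2*R3/R1.
R4 = 3513 * 1368 / 1025
R4 = 4805784 / 1025
R4 = 4688.57 ohm

4688.57 ohm


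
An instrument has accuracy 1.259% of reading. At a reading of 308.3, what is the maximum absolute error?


Absolute error = (accuracy% / 100) * reading.
Error = (1.259 / 100) * 308.3
Error = 0.01259 * 308.3
Error = 3.8815

3.8815


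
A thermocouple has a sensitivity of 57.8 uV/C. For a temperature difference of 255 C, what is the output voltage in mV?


The thermocouple output V = sensitivity * dT.
V = 57.8 uV/C * 255 C
V = 14739.0 uV
V = 14.739 mV

14.739 mV


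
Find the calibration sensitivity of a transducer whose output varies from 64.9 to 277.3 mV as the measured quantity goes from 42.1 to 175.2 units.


Sensitivity = (y2 - y1) / (x2 - x1).
S = (277.3 - 64.9) / (175.2 - 42.1)
S = 212.4 / 133.1
S = 1.5958 mV/unit

1.5958 mV/unit


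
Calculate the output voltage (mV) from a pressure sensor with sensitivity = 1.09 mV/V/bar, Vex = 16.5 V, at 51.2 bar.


Output = sensitivity * Vex * P.
Vout = 1.09 * 16.5 * 51.2
Vout = 17.985 * 51.2
Vout = 920.83 mV

920.83 mV


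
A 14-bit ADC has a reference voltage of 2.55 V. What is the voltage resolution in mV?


The resolution (LSB) of an ADC is Vref / 2^n.
LSB = 2.55 / 2^14
LSB = 2.55 / 16384
LSB = 0.00015564 V = 0.15563965 mV

0.15563965 mV


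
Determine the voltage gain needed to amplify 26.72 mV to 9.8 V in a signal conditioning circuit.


Gain = Vout / Vin (converting to same units).
G = 9.8 V / 26.72 mV
G = 9800.0 mV / 26.72 mV
G = 366.77

366.77


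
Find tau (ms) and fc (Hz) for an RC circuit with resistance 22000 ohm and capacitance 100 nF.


Time constant: tau = R * C.
tau = 22000 * 1.00e-07 = 0.0022 s
tau = 2.2 ms
Cutoff frequency: fc = 1 / (2*pi*R*C).
fc = 1 / (2*pi*0.0022) = 72.34 Hz

tau = 2.2 ms, fc = 72.34 Hz


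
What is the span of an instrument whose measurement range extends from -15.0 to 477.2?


Span = upper range - lower range.
Span = 477.2 - (-15.0)
Span = 492.2

492.2


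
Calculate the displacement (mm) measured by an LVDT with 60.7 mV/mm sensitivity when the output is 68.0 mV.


Displacement = Vout / sensitivity.
d = 68.0 / 60.7
d = 1.12 mm

1.12 mm


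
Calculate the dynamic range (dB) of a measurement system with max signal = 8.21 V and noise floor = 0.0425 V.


Dynamic range = 20 * log10(Vmax / Vnoise).
DR = 20 * log10(8.21 / 0.0425)
DR = 20 * log10(193.18)
DR = 45.72 dB

45.72 dB


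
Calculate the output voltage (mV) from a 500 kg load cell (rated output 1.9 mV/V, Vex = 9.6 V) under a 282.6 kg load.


Vout = rated_output * Vex * (load / capacity).
Vout = 1.9 * 9.6 * (282.6 / 500)
Vout = 1.9 * 9.6 * 0.5652
Vout = 10.309 mV

10.309 mV


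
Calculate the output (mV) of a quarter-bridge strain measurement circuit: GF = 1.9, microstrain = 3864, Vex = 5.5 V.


Quarter bridge output: Vout = (GF * epsilon * Vex) / 4.
Vout = (1.9 * 3864e-6 * 5.5) / 4
Vout = 0.0403788 / 4 V
Vout = 0.0100947 V = 10.0947 mV

10.0947 mV


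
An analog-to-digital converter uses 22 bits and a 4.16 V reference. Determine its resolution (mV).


The resolution (LSB) of an ADC is Vref / 2^n.
LSB = 4.16 / 2^22
LSB = 4.16 / 4194304
LSB = 9.9e-07 V = 0.00099182 mV

0.00099182 mV


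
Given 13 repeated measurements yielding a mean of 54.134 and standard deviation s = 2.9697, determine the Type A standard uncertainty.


The standard uncertainty for Type A evaluation is u = s / sqrt(n).
u = 2.9697 / sqrt(13)
u = 2.9697 / 3.6056
u = 0.8236

0.8236


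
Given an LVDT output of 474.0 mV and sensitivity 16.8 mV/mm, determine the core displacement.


Displacement = Vout / sensitivity.
d = 474.0 / 16.8
d = 28.214 mm

28.214 mm


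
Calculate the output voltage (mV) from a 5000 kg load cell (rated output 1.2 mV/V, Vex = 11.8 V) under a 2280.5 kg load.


Vout = rated_output * Vex * (load / capacity).
Vout = 1.2 * 11.8 * (2280.5 / 5000)
Vout = 1.2 * 11.8 * 0.4561
Vout = 6.458 mV

6.458 mV


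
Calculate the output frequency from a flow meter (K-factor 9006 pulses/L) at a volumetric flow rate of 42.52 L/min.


Frequency = K * Q / 60 (converting L/min to L/s).
f = 9006 * 42.52 / 60
f = 382935.12 / 60
f = 6382.25 Hz

6382.25 Hz


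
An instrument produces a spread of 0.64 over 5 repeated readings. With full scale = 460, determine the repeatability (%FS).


Repeatability = (spread / full scale) * 100%.
R = (0.64 / 460) * 100
R = 0.139 %FS

0.139 %FS


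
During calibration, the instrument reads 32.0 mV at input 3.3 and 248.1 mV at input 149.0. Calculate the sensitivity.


Sensitivity = (y2 - y1) / (x2 - x1).
S = (248.1 - 32.0) / (149.0 - 3.3)
S = 216.1 / 145.7
S = 1.4832 mV/unit

1.4832 mV/unit


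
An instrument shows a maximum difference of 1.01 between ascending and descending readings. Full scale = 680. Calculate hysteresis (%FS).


Hysteresis = (max difference / full scale) * 100%.
H = (1.01 / 680) * 100
H = 0.149 %FS

0.149 %FS


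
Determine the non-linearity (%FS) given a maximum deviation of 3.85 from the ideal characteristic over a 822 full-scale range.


Linearity error = (max deviation / full scale) * 100%.
Linearity = (3.85 / 822) * 100
Linearity = 0.468 %FS

0.468 %FS


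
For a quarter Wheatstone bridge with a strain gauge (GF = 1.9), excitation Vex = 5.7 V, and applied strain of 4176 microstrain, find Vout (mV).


Quarter bridge output: Vout = (GF * epsilon * Vex) / 4.
Vout = (1.9 * 4176e-6 * 5.7) / 4
Vout = 0.04522608 / 4 V
Vout = 0.01130652 V = 11.3065 mV

11.3065 mV


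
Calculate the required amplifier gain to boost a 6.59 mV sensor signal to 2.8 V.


Gain = Vout / Vin (converting to same units).
G = 2.8 V / 6.59 mV
G = 2800.0 mV / 6.59 mV
G = 424.89

424.89


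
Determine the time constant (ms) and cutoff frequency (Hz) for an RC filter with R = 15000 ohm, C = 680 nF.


Time constant: tau = R * C.
tau = 15000 * 6.80e-07 = 0.0102 s
tau = 10.2 ms
Cutoff frequency: fc = 1 / (2*pi*R*C).
fc = 1 / (2*pi*0.0102) = 15.6 Hz

tau = 10.2 ms, fc = 15.6 Hz


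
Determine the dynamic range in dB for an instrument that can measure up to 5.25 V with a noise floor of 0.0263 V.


Dynamic range = 20 * log10(Vmax / Vnoise).
DR = 20 * log10(5.25 / 0.0263)
DR = 20 * log10(199.62)
DR = 46.0 dB

46.0 dB


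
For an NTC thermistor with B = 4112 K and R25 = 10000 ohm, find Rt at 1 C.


NTC thermistor equation: Rt = R25 * exp(B * (1/T - 1/T25)).
T in Kelvin: 274.15 K, T25 = 298.15 K
1/T - 1/T25 = 1/274.15 - 1/298.15 = 0.00029362
B * (1/T - 1/T25) = 4112 * 0.00029362 = 1.2074
Rt = 10000 * exp(1.2074) = 33446.8 ohm

33446.8 ohm


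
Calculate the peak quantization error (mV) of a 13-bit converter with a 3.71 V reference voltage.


The maximum quantization error is +/- LSB/2.
LSB = Vref / 2^n = 3.71 / 8192 = 0.00045288 V
Max error = LSB / 2 = 0.00045288 / 2 = 0.00022644 V
Max error = 0.2264 mV

0.2264 mV


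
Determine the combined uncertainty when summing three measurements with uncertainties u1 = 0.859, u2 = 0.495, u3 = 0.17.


For a sum of independent quantities, uc = sqrt(u1^2 + u2^2 + u3^2).
uc = sqrt(0.859^2 + 0.495^2 + 0.17^2)
uc = sqrt(0.737881 + 0.245025 + 0.0289)
uc = 1.0059

1.0059


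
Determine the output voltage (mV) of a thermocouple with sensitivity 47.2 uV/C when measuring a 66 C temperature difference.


The thermocouple output V = sensitivity * dT.
V = 47.2 uV/C * 66 C
V = 3115.2 uV
V = 3.115 mV

3.115 mV


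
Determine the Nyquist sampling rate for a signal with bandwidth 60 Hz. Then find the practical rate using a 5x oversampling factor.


By Nyquist theorem, fs_min = 2 * fmax.
fs_min = 2 * 60 = 120 Hz
Practical rate = 5 * fs_min = 5 * 120 = 600 Hz

fs_min = 120 Hz, fs_practical = 600 Hz


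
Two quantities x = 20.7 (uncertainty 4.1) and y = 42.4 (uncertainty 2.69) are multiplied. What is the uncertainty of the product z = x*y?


For a product z = x*y, the relative uncertainty is:
uz/z = sqrt((ux/x)^2 + (uy/y)^2)
Relative uncertainties: ux/x = 4.1/20.7 = 0.198068
uy/y = 2.69/42.4 = 0.063443
z = 20.7 * 42.4 = 877.7
uz = 877.7 * sqrt(0.198068^2 + 0.063443^2) = 182.54

182.54


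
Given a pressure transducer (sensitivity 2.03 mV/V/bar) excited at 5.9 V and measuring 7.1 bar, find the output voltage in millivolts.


Output = sensitivity * Vex * P.
Vout = 2.03 * 5.9 * 7.1
Vout = 11.977 * 7.1
Vout = 85.04 mV

85.04 mV


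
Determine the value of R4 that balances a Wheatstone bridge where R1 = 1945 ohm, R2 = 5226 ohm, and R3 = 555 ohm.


At balance: R1*R4 = R2*R3, so R4 = R2*R3/R1.
R4 = 5226 * 555 / 1945
R4 = 2900430 / 1945
R4 = 1491.22 ohm

1491.22 ohm


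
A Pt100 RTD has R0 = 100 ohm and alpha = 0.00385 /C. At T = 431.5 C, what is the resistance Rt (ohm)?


The RTD equation: Rt = R0 * (1 + alpha * T).
Rt = 100 * (1 + 0.00385 * 431.5)
Rt = 100 * (1 + 1.661275)
Rt = 100 * 2.661275
Rt = 266.127 ohm

266.127 ohm


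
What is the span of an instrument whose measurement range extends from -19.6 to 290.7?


Span = upper range - lower range.
Span = 290.7 - (-19.6)
Span = 310.3

310.3


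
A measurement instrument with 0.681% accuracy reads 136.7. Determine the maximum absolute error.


Absolute error = (accuracy% / 100) * reading.
Error = (0.681 / 100) * 136.7
Error = 0.00681 * 136.7
Error = 0.9309

0.9309


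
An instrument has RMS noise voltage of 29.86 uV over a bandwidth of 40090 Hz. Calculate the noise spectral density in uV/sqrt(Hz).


Noise spectral density = Vrms / sqrt(BW).
NSD = 29.86 / sqrt(40090)
NSD = 29.86 / 200.2249
NSD = 0.1491 uV/sqrt(Hz)

0.1491 uV/sqrt(Hz)


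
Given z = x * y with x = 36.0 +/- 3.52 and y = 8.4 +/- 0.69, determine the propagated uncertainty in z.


For a product z = x*y, the relative uncertainty is:
uz/z = sqrt((ux/x)^2 + (uy/y)^2)
Relative uncertainties: ux/x = 3.52/36.0 = 0.097778
uy/y = 0.69/8.4 = 0.082143
z = 36.0 * 8.4 = 302.4
uz = 302.4 * sqrt(0.097778^2 + 0.082143^2) = 38.617

38.617
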